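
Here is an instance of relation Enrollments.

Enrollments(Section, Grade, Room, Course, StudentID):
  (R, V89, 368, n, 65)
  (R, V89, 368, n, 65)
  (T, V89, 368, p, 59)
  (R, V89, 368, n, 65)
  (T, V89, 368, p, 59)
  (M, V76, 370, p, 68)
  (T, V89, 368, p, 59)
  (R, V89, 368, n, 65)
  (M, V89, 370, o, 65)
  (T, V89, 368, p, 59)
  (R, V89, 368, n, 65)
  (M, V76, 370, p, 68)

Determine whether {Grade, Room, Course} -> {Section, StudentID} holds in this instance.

(Grade=V89, Room=368, Course=n): 5 rows → {Section,StudentID} = (R, 65), (R, 65), (R, 65), (R, 65), (R, 65) ✓
(Grade=V89, Room=368, Course=p): 4 rows → {Section,StudentID} = (T, 59), (T, 59), (T, 59), (T, 59) ✓
(Grade=V76, Room=370, Course=p): 2 rows → {Section,StudentID} = (M, 68), (M, 68) ✓
(Grade=V89, Room=370, Course=o): 1 row → {Section,StudentID} = (M, 65) ✓
Every {Grade, Room, Course} value is associated with a single {Section, StudentID} value, so {Grade, Room, Course} -> {Section, StudentID} holds.

Yes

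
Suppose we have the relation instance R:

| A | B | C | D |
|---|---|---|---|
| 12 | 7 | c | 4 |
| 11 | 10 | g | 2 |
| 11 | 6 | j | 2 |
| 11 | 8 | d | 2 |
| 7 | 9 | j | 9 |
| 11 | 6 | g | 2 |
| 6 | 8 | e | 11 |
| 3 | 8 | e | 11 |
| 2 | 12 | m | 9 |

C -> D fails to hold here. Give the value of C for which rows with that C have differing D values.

j

C=c: 1 row → D = 4 ✓
C=g: 2 rows → D = 2, 2 ✓
C=j: 2 rows → D takes values {2, 9} — violation
C=d: 1 row → D = 2 ✓
C=e: 2 rows → D = 11, 11 ✓
C=m: 1 row → D = 9 ✓
The only C value with inconsistent D is C=j.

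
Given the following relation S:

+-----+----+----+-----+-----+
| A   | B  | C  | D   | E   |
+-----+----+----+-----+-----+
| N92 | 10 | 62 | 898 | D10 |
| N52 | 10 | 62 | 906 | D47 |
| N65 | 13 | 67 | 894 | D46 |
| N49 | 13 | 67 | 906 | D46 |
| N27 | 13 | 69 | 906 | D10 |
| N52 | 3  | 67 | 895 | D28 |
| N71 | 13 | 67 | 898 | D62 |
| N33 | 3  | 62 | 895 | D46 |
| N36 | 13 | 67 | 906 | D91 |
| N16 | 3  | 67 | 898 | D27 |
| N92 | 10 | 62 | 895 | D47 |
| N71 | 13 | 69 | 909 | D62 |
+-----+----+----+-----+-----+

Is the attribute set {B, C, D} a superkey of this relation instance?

No

Two distinct rows share (B=13, C=67, D=906), so {B, C, D} does not determine every attribute — not a superkey.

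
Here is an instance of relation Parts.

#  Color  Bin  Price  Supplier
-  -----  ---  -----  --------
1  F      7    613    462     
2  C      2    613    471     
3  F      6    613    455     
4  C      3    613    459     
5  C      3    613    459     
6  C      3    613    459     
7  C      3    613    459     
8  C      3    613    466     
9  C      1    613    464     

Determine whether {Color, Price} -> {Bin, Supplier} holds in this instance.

(Color=F, Price=613): rows 1, 3 → {Bin,Supplier} takes values {(7, 462), (6, 455)} — violation
(Color=C, Price=613): rows 2, 4, 5, 6, 7, 8, 9 → {Bin,Supplier} takes values {(2, 471), (3, 459), (3, 466), (1, 464)} — violation
Two rows agree on {Color, Price} but differ on {Bin, Supplier}, so {Color, Price} -> {Bin, Supplier} does not hold.

No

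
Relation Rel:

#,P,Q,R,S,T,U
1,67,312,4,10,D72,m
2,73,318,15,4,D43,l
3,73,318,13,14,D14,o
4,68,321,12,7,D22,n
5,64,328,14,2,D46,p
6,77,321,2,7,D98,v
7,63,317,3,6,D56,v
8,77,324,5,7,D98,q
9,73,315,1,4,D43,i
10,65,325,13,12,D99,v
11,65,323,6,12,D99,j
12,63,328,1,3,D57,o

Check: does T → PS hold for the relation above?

Yes

T=D72: row 1 → {P,S} = (67, 10) ✓
T=D43: rows 2, 9 → {P,S} = (73, 4), (73, 4) ✓
T=D14: row 3 → {P,S} = (73, 14) ✓
T=D22: row 4 → {P,S} = (68, 7) ✓
T=D46: row 5 → {P,S} = (64, 2) ✓
T=D98: rows 6, 8 → {P,S} = (77, 7), (77, 7) ✓
T=D56: row 7 → {P,S} = (63, 6) ✓
T=D99: rows 10, 11 → {P,S} = (65, 12), (65, 12) ✓
T=D57: row 12 → {P,S} = (63, 3) ✓
Every T value is associated with a single PS value, so T → PS holds.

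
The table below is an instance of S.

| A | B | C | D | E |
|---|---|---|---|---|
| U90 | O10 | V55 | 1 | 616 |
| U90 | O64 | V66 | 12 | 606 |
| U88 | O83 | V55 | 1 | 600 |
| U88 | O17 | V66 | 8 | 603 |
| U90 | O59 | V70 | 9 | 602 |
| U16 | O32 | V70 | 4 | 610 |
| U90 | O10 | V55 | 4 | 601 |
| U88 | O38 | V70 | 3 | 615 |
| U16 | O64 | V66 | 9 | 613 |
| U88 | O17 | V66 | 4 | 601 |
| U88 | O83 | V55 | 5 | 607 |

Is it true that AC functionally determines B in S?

(A=U90, C=V55): 2 rows → B = O10, O10 ✓
(A=U90, C=V66): 1 row → B = O64 ✓
(A=U88, C=V55): 2 rows → B = O83, O83 ✓
(A=U88, C=V66): 2 rows → B = O17, O17 ✓
(A=U90, C=V70): 1 row → B = O59 ✓
(A=U16, C=V70): 1 row → B = O32 ✓
(A=U88, C=V70): 1 row → B = O38 ✓
(A=U16, C=V66): 1 row → B = O64 ✓
Every AC value is associated with a single B value, so AC -> B holds.

Yes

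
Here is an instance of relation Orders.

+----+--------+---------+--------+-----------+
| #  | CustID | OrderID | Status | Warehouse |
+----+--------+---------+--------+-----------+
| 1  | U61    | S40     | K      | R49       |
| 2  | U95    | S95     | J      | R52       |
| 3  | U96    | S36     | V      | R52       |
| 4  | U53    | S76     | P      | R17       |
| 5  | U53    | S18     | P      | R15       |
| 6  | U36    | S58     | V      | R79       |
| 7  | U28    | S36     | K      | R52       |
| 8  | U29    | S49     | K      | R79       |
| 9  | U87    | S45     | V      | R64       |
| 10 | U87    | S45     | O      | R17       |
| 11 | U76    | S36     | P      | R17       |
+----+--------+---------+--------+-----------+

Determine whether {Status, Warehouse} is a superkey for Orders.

Rows 4 and 11 have the same {Status, Warehouse} value (Status=P, Warehouse=R17) but are distinct tuples, so {Status, Warehouse} does not determine every attribute — not a superkey.

No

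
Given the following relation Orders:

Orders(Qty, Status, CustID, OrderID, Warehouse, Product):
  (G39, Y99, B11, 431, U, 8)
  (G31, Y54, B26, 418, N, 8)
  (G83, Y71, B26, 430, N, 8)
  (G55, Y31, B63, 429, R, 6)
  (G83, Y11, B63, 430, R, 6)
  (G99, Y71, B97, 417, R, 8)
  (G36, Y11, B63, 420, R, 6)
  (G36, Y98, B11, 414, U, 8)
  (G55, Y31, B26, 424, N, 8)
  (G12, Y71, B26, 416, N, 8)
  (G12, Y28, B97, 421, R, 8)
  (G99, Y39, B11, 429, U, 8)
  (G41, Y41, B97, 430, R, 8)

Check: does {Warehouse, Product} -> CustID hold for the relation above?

Yes

(Warehouse=U, Product=8): 3 rows → CustID = B11, B11, B11 ✓
(Warehouse=N, Product=8): 4 rows → CustID = B26, B26, B26, B26 ✓
(Warehouse=R, Product=6): 3 rows → CustID = B63, B63, B63 ✓
(Warehouse=R, Product=8): 3 rows → CustID = B97, B97, B97 ✓
Every {Warehouse, Product} value is associated with a single CustID value, so {Warehouse, Product} -> CustID holds.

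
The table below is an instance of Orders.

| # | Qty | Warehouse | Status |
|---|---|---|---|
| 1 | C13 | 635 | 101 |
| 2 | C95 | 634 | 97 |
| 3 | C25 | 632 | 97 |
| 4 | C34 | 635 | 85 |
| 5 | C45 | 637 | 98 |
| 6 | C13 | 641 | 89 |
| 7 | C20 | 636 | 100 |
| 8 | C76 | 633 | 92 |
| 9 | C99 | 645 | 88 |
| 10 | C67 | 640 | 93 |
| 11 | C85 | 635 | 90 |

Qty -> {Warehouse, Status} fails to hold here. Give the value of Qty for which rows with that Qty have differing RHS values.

Qty=C13: rows 1, 6 → {Warehouse,Status} takes values {(635, 101), (641, 89)} — violation
Qty=C95: row 2 → {Warehouse,Status} = (634, 97) ✓
Qty=C25: row 3 → {Warehouse,Status} = (632, 97) ✓
Qty=C34: row 4 → {Warehouse,Status} = (635, 85) ✓
Qty=C45: row 5 → {Warehouse,Status} = (637, 98) ✓
Qty=C20: row 7 → {Warehouse,Status} = (636, 100) ✓
Qty=C76: row 8 → {Warehouse,Status} = (633, 92) ✓
Qty=C99: row 9 → {Warehouse,Status} = (645, 88) ✓
Qty=C67: row 10 → {Warehouse,Status} = (640, 93) ✓
Qty=C85: row 11 → {Warehouse,Status} = (635, 90) ✓
The only Qty value with inconsistent RHS is Qty=C13.

C13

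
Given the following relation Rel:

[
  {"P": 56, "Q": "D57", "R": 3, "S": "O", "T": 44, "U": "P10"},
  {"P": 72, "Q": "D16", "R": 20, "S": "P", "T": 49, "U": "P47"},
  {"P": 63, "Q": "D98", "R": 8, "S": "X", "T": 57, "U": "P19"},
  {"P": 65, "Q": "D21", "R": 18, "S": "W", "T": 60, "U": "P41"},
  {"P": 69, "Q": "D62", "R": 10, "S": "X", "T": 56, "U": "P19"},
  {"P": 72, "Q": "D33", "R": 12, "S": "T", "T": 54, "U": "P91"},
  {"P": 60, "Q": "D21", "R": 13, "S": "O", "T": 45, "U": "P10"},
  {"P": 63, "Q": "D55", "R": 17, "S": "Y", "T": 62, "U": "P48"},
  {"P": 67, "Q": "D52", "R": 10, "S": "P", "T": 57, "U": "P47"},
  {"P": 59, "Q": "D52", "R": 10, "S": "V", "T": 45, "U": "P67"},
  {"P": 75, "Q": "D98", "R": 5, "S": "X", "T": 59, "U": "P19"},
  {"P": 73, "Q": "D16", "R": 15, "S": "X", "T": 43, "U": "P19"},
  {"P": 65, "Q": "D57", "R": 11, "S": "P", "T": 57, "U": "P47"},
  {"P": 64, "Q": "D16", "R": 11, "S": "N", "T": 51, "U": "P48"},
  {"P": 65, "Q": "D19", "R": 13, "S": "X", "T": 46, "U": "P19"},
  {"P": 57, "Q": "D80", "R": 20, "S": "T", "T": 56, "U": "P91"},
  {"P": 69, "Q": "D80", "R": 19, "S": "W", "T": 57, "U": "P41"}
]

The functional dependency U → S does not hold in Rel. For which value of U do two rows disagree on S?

U=P10: 2 rows → S = O, O ✓
U=P47: 3 rows → S = P, P, P ✓
U=P19: 5 rows → S = X, X, X, X, X ✓
U=P41: 2 rows → S = W, W ✓
U=P91: 2 rows → S = T, T ✓
U=P48: 2 rows → S takes values {Y, N} — violation
U=P67: 1 row → S = V ✓
The only U value with inconsistent S is U=P48.

P48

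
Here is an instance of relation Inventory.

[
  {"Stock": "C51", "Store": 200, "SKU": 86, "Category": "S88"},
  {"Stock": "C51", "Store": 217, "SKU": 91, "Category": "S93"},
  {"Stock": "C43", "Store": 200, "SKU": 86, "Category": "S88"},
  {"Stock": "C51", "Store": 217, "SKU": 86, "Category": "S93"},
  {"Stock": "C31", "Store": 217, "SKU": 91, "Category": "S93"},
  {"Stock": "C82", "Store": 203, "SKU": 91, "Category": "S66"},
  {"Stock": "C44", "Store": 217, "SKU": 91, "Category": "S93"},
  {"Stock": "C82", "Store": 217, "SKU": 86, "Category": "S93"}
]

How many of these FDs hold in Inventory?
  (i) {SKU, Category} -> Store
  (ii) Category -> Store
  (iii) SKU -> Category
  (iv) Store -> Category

3

(i) {SKU, Category} -> Store: every LHS value maps to a single RHS value — holds.
(ii) Category -> Store: every LHS value maps to a single RHS value — holds.
(iii) SKU -> Category: SKU=86: 4 rows → Category takes values {S88, S93} — violation; SKU=91: 4 rows → Category takes values {S93, S66} — violation — fails.
(iv) Store -> Category: every LHS value maps to a single RHS value — holds.
3 of the 4 dependencies hold.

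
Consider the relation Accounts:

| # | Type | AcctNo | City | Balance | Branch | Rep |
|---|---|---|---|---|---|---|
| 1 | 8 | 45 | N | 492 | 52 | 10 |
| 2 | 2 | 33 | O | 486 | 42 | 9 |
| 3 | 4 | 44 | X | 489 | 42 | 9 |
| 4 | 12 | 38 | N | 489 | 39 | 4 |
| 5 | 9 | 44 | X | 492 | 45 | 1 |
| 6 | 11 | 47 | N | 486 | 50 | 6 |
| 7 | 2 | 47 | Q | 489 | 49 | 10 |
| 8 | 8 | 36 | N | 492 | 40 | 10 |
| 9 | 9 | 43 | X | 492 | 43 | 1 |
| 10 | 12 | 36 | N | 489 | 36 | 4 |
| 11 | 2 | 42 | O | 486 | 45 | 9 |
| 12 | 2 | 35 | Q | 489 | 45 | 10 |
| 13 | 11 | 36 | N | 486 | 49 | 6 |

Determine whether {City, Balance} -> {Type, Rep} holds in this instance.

Yes

(City=N, Balance=492): rows 1, 8 → {Type,Rep} = (8, 10), (8, 10) ✓
(City=O, Balance=486): rows 2, 11 → {Type,Rep} = (2, 9), (2, 9) ✓
(City=X, Balance=489): row 3 → {Type,Rep} = (4, 9) ✓
(City=N, Balance=489): rows 4, 10 → {Type,Rep} = (12, 4), (12, 4) ✓
(City=X, Balance=492): rows 5, 9 → {Type,Rep} = (9, 1), (9, 1) ✓
(City=N, Balance=486): rows 6, 13 → {Type,Rep} = (11, 6), (11, 6) ✓
(City=Q, Balance=489): rows 7, 12 → {Type,Rep} = (2, 10), (2, 10) ✓
Every {City, Balance} value is associated with a single {Type, Rep} value, so {City, Balance} -> {Type, Rep} holds.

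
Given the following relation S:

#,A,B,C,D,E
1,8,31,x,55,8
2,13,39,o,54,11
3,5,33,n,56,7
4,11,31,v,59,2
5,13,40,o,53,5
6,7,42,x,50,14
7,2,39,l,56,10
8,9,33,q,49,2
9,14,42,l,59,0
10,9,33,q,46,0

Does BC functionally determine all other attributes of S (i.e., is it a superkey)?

No

Rows 8 and 10 have the same BC value (B=33, C=q) but are distinct tuples, so BC does not determine every attribute — not a superkey.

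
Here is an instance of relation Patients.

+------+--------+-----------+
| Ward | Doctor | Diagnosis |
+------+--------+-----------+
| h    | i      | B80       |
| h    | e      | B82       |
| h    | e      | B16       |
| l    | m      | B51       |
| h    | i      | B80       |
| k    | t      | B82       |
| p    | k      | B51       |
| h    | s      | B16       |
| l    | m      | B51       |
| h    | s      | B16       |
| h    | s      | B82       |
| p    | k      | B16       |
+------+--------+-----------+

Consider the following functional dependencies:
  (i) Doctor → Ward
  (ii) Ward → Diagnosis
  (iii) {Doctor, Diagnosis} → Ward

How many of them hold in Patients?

2

(i) Doctor → Ward: every LHS value maps to a single RHS value — holds.
(ii) Ward → Diagnosis: Ward=h: 7 rows → Diagnosis takes values {B80, B82, B16} — violation; Ward=p: 2 rows → Diagnosis takes values {B51, B16} — violation — fails.
(iii) {Doctor, Diagnosis} → Ward: every LHS value maps to a single RHS value — holds.
2 of the 3 dependencies hold.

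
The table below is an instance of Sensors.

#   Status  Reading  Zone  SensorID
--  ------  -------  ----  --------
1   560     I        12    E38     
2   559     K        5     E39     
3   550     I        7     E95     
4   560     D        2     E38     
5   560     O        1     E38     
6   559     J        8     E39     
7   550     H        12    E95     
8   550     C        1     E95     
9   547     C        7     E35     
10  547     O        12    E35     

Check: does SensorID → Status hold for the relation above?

SensorID=E38: rows 1, 4, 5 → Status = 560, 560, 560 ✓
SensorID=E39: rows 2, 6 → Status = 559, 559 ✓
SensorID=E95: rows 3, 7, 8 → Status = 550, 550, 550 ✓
SensorID=E35: rows 9, 10 → Status = 547, 547 ✓
Every SensorID value is associated with a single Status value, so SensorID → Status holds.

Yes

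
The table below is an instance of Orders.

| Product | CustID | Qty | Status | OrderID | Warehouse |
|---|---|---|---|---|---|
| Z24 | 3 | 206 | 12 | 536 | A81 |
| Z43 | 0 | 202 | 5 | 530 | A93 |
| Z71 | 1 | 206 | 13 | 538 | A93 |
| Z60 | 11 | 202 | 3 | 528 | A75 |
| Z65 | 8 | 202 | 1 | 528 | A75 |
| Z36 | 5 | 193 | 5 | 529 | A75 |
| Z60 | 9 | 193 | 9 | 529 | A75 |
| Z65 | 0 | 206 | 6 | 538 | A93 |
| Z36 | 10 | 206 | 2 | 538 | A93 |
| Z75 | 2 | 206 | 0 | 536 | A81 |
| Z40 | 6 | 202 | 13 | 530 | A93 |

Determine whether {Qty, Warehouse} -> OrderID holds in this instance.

Yes

(Qty=206, Warehouse=A81): 2 rows → OrderID = 536, 536 ✓
(Qty=202, Warehouse=A93): 2 rows → OrderID = 530, 530 ✓
(Qty=206, Warehouse=A93): 3 rows → OrderID = 538, 538, 538 ✓
(Qty=202, Warehouse=A75): 2 rows → OrderID = 528, 528 ✓
(Qty=193, Warehouse=A75): 2 rows → OrderID = 529, 529 ✓
Every {Qty, Warehouse} value is associated with a single OrderID value, so {Qty, Warehouse} -> OrderID holds.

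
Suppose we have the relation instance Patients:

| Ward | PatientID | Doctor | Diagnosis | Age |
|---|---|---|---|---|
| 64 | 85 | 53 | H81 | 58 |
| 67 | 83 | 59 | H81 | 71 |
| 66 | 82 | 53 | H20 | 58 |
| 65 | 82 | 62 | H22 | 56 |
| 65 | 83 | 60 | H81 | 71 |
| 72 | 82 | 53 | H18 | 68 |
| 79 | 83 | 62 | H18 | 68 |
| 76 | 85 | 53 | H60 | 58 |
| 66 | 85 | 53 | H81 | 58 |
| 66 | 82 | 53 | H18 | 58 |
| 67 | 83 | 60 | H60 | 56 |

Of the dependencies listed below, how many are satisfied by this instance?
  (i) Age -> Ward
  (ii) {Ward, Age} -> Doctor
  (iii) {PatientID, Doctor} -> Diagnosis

(i) Age -> Ward: Age=58: 5 rows → Ward takes values {64, 66, 76} — violation; Age=71: 2 rows → Ward takes values {67, 65} — violation; Age=56: 2 rows → Ward takes values {65, 67} — violation; Age=68: 2 rows → Ward takes values {72, 79} — violation — fails.
(ii) {Ward, Age} -> Doctor: every LHS value maps to a single RHS value — holds.
(iii) {PatientID, Doctor} -> Diagnosis: (PatientID=85, Doctor=53): 3 rows → Diagnosis takes values {H81, H60} — violation; (PatientID=82, Doctor=53): 3 rows → Diagnosis takes values {H20, H18} — violation; (PatientID=83, Doctor=60): 2 rows → Diagnosis takes values {H81, H60} — violation — fails.
1 of the 3 dependencies holds.

1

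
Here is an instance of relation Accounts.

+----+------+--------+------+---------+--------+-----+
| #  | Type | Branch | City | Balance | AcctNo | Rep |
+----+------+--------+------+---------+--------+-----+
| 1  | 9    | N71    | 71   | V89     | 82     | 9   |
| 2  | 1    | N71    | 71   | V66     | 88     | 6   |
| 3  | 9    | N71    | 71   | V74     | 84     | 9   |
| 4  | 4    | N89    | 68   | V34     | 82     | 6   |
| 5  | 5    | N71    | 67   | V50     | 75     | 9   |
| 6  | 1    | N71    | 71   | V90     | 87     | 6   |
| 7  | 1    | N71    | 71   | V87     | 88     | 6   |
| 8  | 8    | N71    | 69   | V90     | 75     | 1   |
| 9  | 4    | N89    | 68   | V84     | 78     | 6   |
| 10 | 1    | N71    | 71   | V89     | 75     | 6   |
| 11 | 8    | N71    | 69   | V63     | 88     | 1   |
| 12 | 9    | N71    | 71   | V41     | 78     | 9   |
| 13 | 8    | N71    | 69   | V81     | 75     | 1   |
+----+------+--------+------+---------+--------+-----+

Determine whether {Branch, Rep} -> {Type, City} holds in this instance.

No

(Branch=N71, Rep=9): rows 1, 3, 5, 12 → {Type,City} takes values {(9, 71), (5, 67)} — violation
(Branch=N71, Rep=6): rows 2, 6, 7, 10 → {Type,City} = (1, 71), (1, 71), (1, 71), (1, 71) ✓
(Branch=N89, Rep=6): rows 4, 9 → {Type,City} = (4, 68), (4, 68) ✓
(Branch=N71, Rep=1): rows 8, 11, 13 → {Type,City} = (8, 69), (8, 69), (8, 69) ✓
Two rows agree on {Branch, Rep} but differ on {Type, City}, so {Branch, Rep} -> {Type, City} does not hold.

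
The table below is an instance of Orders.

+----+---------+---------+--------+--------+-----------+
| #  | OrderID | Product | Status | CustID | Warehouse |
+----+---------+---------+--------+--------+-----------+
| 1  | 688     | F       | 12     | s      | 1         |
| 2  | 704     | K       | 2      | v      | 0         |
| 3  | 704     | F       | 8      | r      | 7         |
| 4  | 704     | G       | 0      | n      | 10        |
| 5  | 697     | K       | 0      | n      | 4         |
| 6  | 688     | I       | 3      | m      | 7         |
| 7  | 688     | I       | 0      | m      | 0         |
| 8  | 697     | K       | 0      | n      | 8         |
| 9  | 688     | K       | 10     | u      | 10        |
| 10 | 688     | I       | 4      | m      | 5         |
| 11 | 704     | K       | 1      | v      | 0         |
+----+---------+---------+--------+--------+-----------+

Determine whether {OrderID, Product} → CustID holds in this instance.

Yes

(OrderID=688, Product=F): row 1 → CustID = s ✓
(OrderID=704, Product=K): rows 2, 11 → CustID = v, v ✓
(OrderID=704, Product=F): row 3 → CustID = r ✓
(OrderID=704, Product=G): row 4 → CustID = n ✓
(OrderID=697, Product=K): rows 5, 8 → CustID = n, n ✓
(OrderID=688, Product=I): rows 6, 7, 10 → CustID = m, m, m ✓
(OrderID=688, Product=K): row 9 → CustID = u ✓
Every {OrderID, Product} value is associated with a single CustID value, so {OrderID, Product} → CustID holds.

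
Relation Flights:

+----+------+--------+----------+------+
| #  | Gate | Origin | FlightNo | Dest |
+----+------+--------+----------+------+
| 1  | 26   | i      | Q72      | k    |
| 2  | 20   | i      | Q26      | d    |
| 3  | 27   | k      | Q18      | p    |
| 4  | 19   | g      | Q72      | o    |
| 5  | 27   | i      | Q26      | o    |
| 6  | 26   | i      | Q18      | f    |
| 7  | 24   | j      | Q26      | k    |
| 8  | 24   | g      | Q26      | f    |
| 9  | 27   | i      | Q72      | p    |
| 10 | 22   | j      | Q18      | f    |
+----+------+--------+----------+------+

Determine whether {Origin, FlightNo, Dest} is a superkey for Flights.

All 10 rows have distinct {Origin, FlightNo, Dest} values, so {Origin, FlightNo, Dest} → (all attributes) holds and {Origin, FlightNo, Dest} is a superkey.

Yes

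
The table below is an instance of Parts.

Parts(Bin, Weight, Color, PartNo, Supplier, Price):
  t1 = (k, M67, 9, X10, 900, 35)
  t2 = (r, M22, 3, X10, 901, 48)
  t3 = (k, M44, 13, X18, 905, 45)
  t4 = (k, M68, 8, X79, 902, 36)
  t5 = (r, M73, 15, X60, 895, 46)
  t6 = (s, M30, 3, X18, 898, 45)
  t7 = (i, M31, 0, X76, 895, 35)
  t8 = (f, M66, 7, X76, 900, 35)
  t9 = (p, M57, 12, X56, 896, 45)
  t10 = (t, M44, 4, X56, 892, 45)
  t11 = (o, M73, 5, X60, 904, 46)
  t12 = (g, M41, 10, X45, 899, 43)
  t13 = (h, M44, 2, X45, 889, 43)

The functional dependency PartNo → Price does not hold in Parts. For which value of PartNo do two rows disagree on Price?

X10

PartNo=X10: rows 1, 2 → Price takes values {35, 48} — violation
PartNo=X18: rows 3, 6 → Price = 45, 45 ✓
PartNo=X79: row 4 → Price = 36 ✓
PartNo=X60: rows 5, 11 → Price = 46, 46 ✓
PartNo=X76: rows 7, 8 → Price = 35, 35 ✓
PartNo=X56: rows 9, 10 → Price = 45, 45 ✓
PartNo=X45: rows 12, 13 → Price = 43, 43 ✓
The only PartNo value with inconsistent Price is PartNo=X10.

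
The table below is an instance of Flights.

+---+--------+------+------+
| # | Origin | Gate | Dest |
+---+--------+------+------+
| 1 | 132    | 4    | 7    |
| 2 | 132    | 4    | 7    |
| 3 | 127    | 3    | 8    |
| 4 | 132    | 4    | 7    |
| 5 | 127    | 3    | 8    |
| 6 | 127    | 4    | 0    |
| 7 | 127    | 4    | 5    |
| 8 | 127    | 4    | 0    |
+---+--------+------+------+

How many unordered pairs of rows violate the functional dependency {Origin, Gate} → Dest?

2

(Origin=132, Gate=4): all 3 rows agree on Dest — 0 pairs.
(Origin=127, Gate=3): all 2 rows agree on Dest — 0 pairs.
(Origin=127, Gate=4): violating pairs (6,7), (7,8) — 2 pairs.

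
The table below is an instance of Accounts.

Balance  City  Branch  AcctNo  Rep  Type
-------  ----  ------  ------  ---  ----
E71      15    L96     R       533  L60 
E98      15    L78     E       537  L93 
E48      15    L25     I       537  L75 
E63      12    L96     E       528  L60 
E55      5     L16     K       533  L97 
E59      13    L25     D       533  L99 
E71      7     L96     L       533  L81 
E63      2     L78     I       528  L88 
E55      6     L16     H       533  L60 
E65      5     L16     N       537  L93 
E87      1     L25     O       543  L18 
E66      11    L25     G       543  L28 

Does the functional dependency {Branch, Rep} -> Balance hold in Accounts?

(Branch=L96, Rep=533): 2 rows → Balance = E71, E71 ✓
(Branch=L78, Rep=537): 1 row → Balance = E98 ✓
(Branch=L25, Rep=537): 1 row → Balance = E48 ✓
(Branch=L96, Rep=528): 1 row → Balance = E63 ✓
(Branch=L16, Rep=533): 2 rows → Balance = E55, E55 ✓
(Branch=L25, Rep=533): 1 row → Balance = E59 ✓
(Branch=L78, Rep=528): 1 row → Balance = E63 ✓
(Branch=L16, Rep=537): 1 row → Balance = E65 ✓
(Branch=L25, Rep=543): 2 rows → Balance takes values {E87, E66} — violation
Two rows agree on {Branch, Rep} but differ on Balance, so {Branch, Rep} -> Balance does not hold.

No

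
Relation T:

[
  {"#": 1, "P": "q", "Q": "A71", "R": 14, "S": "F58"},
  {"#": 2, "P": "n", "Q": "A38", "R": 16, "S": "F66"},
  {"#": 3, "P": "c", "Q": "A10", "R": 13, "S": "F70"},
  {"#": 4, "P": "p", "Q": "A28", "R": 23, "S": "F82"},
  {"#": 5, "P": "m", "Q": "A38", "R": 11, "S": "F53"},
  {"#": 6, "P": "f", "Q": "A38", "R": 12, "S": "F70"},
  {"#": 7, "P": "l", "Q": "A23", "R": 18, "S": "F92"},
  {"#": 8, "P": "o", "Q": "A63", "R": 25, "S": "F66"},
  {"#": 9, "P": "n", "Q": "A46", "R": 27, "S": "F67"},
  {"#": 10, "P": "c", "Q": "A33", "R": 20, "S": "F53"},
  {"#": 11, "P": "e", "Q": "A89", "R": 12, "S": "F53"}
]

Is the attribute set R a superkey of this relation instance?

No

Rows 6 and 11 have the same R value R=12 but are distinct tuples, so R does not determine every attribute — not a superkey.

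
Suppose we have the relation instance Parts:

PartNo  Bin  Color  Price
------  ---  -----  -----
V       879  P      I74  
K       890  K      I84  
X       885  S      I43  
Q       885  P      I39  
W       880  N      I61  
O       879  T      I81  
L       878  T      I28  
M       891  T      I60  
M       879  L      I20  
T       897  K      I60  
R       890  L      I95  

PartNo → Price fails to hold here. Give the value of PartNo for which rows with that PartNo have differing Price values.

PartNo=V: 1 row → Price = I74 ✓
PartNo=K: 1 row → Price = I84 ✓
PartNo=X: 1 row → Price = I43 ✓
PartNo=Q: 1 row → Price = I39 ✓
PartNo=W: 1 row → Price = I61 ✓
PartNo=O: 1 row → Price = I81 ✓
PartNo=L: 1 row → Price = I28 ✓
PartNo=M: 2 rows → Price takes values {I60, I20} — violation
PartNo=T: 1 row → Price = I60 ✓
PartNo=R: 1 row → Price = I95 ✓
The only PartNo value with inconsistent Price is PartNo=M.

M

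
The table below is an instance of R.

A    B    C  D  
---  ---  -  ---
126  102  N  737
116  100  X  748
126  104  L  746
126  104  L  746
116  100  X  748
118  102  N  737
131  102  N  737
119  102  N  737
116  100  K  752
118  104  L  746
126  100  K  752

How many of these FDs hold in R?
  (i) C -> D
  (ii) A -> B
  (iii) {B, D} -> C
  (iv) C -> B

(i) C -> D: every LHS value maps to a single RHS value — holds.
(ii) A -> B: A=126: 4 rows → B takes values {102, 104, 100} — violation; A=118: 2 rows → B takes values {102, 104} — violation — fails.
(iii) {B, D} -> C: every LHS value maps to a single RHS value — holds.
(iv) C -> B: every LHS value maps to a single RHS value — holds.
3 of the 4 dependencies hold.

3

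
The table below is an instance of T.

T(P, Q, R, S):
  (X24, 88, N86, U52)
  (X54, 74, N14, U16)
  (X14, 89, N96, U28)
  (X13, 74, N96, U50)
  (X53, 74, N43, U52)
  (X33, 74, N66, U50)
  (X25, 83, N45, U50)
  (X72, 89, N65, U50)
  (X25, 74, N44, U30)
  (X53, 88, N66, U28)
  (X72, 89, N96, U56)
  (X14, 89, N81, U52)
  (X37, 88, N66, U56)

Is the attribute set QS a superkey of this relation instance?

No

Two distinct rows share (Q=74, S=U50), so QS does not determine every attribute — not a superkey.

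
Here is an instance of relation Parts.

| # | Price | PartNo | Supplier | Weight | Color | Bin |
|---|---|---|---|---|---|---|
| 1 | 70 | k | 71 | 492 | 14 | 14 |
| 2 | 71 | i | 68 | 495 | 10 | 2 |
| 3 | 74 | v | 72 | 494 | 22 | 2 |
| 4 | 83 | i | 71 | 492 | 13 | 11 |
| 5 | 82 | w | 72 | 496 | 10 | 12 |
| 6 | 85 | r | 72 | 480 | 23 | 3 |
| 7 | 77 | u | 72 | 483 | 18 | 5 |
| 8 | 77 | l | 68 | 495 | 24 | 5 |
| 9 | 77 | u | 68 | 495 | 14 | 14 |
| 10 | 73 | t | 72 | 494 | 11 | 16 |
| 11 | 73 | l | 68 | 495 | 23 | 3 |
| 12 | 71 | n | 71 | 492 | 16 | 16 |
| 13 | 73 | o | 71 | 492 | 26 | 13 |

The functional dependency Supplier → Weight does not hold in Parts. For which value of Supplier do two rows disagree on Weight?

Supplier=71: rows 1, 4, 12, 13 → Weight = 492, 492, 492, 492 ✓
Supplier=68: rows 2, 8, 9, 11 → Weight = 495, 495, 495, 495 ✓
Supplier=72: rows 3, 5, 6, 7, 10 → Weight takes values {494, 496, 480, 483} — violation
The only Supplier value with inconsistent Weight is Supplier=72.

72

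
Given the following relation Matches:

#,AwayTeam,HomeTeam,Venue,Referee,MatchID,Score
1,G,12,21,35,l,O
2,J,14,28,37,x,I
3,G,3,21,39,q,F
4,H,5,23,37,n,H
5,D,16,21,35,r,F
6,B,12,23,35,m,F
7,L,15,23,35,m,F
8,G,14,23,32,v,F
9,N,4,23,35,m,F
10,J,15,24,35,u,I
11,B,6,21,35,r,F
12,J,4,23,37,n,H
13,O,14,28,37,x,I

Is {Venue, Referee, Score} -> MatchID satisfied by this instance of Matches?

Yes

(Venue=21, Referee=35, Score=O): row 1 → MatchID = l ✓
(Venue=28, Referee=37, Score=I): rows 2, 13 → MatchID = x, x ✓
(Venue=21, Referee=39, Score=F): row 3 → MatchID = q ✓
(Venue=23, Referee=37, Score=H): rows 4, 12 → MatchID = n, n ✓
(Venue=21, Referee=35, Score=F): rows 5, 11 → MatchID = r, r ✓
(Venue=23, Referee=35, Score=F): rows 6, 7, 9 → MatchID = m, m, m ✓
(Venue=23, Referee=32, Score=F): row 8 → MatchID = v ✓
(Venue=24, Referee=35, Score=I): row 10 → MatchID = u ✓
Every {Venue, Referee, Score} value is associated with a single MatchID value, so {Venue, Referee, Score} -> MatchID holds.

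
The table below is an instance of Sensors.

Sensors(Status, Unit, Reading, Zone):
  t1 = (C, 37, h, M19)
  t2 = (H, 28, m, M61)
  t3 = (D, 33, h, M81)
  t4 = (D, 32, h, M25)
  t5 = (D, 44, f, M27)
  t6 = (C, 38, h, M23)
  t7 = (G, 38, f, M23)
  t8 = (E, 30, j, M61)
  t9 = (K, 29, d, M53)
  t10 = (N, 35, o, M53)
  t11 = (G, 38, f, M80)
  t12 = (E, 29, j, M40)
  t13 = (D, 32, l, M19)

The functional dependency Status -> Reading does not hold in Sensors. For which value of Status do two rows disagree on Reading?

Status=C: rows 1, 6 → Reading = h, h ✓
Status=H: row 2 → Reading = m ✓
Status=D: rows 3, 4, 5, 13 → Reading takes values {h, f, l} — violation
Status=G: rows 7, 11 → Reading = f, f ✓
Status=E: rows 8, 12 → Reading = j, j ✓
Status=K: row 9 → Reading = d ✓
Status=N: row 10 → Reading = o ✓
The only Status value with inconsistent Reading is Status=D.

D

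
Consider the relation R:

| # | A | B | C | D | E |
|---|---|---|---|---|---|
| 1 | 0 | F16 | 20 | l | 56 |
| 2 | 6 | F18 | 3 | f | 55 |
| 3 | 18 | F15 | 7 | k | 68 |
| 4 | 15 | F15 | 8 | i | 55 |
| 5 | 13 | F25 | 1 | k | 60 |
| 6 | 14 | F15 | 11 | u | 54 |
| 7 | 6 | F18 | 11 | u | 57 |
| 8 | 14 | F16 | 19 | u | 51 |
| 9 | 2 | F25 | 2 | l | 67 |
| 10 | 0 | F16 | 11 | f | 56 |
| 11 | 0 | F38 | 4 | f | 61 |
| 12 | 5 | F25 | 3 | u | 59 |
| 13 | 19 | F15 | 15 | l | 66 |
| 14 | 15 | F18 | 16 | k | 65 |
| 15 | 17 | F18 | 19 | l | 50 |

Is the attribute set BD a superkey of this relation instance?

Yes

All 15 rows have distinct BD values, so BD → (all attributes) holds and BD is a superkey.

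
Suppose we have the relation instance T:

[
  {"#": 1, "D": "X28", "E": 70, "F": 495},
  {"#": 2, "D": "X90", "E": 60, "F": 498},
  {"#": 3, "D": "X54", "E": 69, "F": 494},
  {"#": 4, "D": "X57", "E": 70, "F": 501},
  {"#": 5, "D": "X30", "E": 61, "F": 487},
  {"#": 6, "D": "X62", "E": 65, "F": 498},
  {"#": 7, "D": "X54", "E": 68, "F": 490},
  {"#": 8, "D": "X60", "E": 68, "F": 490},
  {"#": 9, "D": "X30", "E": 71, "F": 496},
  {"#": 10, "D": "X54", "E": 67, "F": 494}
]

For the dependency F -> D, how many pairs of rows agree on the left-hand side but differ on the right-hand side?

2

F=498: violating pairs (2,6) — 1 pair.
F=494: all 2 rows agree on D — 0 pairs.
F=490: violating pairs (7,8) — 1 pair.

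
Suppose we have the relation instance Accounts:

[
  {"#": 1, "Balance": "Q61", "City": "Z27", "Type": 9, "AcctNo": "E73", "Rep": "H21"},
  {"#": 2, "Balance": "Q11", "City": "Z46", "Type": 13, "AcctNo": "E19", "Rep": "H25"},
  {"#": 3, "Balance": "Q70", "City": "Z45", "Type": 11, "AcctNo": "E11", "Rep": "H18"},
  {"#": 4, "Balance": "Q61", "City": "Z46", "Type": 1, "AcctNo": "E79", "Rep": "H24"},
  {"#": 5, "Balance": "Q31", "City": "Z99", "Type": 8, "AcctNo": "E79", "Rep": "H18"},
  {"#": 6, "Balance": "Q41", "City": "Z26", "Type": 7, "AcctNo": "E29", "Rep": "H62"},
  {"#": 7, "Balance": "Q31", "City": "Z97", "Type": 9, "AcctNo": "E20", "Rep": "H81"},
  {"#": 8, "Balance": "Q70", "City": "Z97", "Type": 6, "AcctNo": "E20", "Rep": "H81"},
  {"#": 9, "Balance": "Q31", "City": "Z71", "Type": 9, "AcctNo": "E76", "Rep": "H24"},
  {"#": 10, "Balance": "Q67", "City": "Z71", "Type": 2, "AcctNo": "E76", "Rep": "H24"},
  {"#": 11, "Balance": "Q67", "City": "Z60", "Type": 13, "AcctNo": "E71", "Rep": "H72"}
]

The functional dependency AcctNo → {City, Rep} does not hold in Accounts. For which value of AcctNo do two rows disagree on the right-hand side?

AcctNo=E73: row 1 → {City,Rep} = (Z27, H21) ✓
AcctNo=E19: row 2 → {City,Rep} = (Z46, H25) ✓
AcctNo=E11: row 3 → {City,Rep} = (Z45, H18) ✓
AcctNo=E79: rows 4, 5 → {City,Rep} takes values {(Z46, H24), (Z99, H18)} — violation
AcctNo=E29: row 6 → {City,Rep} = (Z26, H62) ✓
AcctNo=E20: rows 7, 8 → {City,Rep} = (Z97, H81), (Z97, H81) ✓
AcctNo=E76: rows 9, 10 → {City,Rep} = (Z71, H24), (Z71, H24) ✓
AcctNo=E71: row 11 → {City,Rep} = (Z60, H72) ✓
The only AcctNo value with inconsistent RHS is AcctNo=E79.

E79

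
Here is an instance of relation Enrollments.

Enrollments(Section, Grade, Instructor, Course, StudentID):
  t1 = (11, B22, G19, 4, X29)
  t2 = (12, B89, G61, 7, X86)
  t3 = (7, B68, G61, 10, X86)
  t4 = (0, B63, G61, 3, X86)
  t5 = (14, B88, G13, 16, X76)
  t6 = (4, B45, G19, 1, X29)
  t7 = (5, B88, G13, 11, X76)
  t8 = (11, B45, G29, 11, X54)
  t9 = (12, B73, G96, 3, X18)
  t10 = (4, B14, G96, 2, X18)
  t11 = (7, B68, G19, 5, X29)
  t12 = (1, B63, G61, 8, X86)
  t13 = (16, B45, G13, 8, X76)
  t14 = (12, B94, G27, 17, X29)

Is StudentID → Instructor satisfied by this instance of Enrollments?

StudentID=X29: rows 1, 6, 11, 14 → Instructor takes values {G19, G27} — violation
StudentID=X86: rows 2, 3, 4, 12 → Instructor = G61, G61, G61, G61 ✓
StudentID=X76: rows 5, 7, 13 → Instructor = G13, G13, G13 ✓
StudentID=X54: row 8 → Instructor = G29 ✓
StudentID=X18: rows 9, 10 → Instructor = G96, G96 ✓
Two rows agree on StudentID but differ on Instructor, so StudentID → Instructor does not hold.

No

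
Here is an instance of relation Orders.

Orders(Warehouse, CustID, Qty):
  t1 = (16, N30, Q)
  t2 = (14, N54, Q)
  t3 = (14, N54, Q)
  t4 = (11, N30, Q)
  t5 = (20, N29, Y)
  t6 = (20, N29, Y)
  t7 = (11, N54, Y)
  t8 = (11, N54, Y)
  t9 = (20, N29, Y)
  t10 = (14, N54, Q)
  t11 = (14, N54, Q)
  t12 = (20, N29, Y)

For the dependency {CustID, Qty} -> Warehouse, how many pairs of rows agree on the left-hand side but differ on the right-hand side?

(CustID=N30, Qty=Q): violating pairs (1,4) — 1 pair.
(CustID=N54, Qty=Q): all 4 rows agree on Warehouse — 0 pairs.
(CustID=N29, Qty=Y): all 4 rows agree on Warehouse — 0 pairs.
(CustID=N54, Qty=Y): all 2 rows agree on Warehouse — 0 pairs.

1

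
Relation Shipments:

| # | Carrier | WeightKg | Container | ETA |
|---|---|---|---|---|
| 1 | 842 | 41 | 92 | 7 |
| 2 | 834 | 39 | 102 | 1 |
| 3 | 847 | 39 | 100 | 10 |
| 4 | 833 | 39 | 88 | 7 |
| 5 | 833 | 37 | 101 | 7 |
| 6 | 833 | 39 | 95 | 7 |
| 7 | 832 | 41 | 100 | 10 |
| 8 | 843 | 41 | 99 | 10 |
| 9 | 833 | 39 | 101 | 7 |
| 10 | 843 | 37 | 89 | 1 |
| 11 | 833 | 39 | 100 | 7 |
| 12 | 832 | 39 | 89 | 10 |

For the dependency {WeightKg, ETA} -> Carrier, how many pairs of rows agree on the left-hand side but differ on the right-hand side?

2

(WeightKg=39, ETA=10): violating pairs (3,12) — 1 pair.
(WeightKg=39, ETA=7): all 4 rows agree on Carrier — 0 pairs.
(WeightKg=41, ETA=10): violating pairs (7,8) — 1 pair.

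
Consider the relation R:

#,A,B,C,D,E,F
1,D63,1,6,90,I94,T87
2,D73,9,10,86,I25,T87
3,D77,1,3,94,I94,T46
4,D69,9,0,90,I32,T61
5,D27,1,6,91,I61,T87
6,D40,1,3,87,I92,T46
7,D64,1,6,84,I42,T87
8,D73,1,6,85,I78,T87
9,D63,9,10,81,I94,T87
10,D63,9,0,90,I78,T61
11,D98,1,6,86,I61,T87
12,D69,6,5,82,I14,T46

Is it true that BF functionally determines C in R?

(B=1, F=T87): rows 1, 5, 7, 8, 11 → C = 6, 6, 6, 6, 6 ✓
(B=9, F=T87): rows 2, 9 → C = 10, 10 ✓
(B=1, F=T46): rows 3, 6 → C = 3, 3 ✓
(B=9, F=T61): rows 4, 10 → C = 0, 0 ✓
(B=6, F=T46): row 12 → C = 5 ✓
Every BF value is associated with a single C value, so BF -> C holds.

Yes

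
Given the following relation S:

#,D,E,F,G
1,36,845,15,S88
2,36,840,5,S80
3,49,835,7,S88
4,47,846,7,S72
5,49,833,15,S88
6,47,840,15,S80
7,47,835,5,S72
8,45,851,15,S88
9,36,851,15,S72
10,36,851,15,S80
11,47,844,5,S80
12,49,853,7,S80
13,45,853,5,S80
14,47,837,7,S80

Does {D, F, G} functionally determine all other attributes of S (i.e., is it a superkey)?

All 14 rows have distinct {D, F, G} values, so {D, F, G} → (all attributes) holds and {D, F, G} is a superkey.

Yes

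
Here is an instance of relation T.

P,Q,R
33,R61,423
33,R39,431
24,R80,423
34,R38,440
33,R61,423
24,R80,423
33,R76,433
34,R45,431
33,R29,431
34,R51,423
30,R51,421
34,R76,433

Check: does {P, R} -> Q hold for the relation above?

No

(P=33, R=423): 2 rows → Q = R61, R61 ✓
(P=33, R=431): 2 rows → Q takes values {R39, R29} — violation
(P=24, R=423): 2 rows → Q = R80, R80 ✓
(P=34, R=440): 1 row → Q = R38 ✓
(P=33, R=433): 1 row → Q = R76 ✓
(P=34, R=431): 1 row → Q = R45 ✓
(P=34, R=423): 1 row → Q = R51 ✓
(P=30, R=421): 1 row → Q = R51 ✓
(P=34, R=433): 1 row → Q = R76 ✓
Two rows agree on {P, R} but differ on Q, so {P, R} -> Q does not hold.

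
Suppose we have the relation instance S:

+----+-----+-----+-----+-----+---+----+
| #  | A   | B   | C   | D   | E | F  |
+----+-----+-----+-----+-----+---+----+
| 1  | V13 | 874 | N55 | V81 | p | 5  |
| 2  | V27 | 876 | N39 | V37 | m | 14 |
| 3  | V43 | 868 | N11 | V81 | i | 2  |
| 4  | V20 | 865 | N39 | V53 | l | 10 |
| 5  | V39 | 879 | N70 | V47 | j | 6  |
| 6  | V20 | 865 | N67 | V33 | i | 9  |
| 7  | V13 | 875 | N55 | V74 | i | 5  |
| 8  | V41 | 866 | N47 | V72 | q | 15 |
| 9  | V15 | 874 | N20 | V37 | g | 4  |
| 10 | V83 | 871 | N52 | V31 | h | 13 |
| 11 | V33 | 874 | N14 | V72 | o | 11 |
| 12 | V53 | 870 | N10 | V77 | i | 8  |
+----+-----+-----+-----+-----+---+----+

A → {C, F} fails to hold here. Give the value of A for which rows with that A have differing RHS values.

A=V13: rows 1, 7 → {C,F} = (N55, 5), (N55, 5) ✓
A=V27: row 2 → {C,F} = (N39, 14) ✓
A=V43: row 3 → {C,F} = (N11, 2) ✓
A=V20: rows 4, 6 → {C,F} takes values {(N39, 10), (N67, 9)} — violation
A=V39: row 5 → {C,F} = (N70, 6) ✓
A=V41: row 8 → {C,F} = (N47, 15) ✓
A=V15: row 9 → {C,F} = (N20, 4) ✓
A=V83: row 10 → {C,F} = (N52, 13) ✓
A=V33: row 11 → {C,F} = (N14, 11) ✓
A=V53: row 12 → {C,F} = (N10, 8) ✓
The only A value with inconsistent RHS is A=V20.

V20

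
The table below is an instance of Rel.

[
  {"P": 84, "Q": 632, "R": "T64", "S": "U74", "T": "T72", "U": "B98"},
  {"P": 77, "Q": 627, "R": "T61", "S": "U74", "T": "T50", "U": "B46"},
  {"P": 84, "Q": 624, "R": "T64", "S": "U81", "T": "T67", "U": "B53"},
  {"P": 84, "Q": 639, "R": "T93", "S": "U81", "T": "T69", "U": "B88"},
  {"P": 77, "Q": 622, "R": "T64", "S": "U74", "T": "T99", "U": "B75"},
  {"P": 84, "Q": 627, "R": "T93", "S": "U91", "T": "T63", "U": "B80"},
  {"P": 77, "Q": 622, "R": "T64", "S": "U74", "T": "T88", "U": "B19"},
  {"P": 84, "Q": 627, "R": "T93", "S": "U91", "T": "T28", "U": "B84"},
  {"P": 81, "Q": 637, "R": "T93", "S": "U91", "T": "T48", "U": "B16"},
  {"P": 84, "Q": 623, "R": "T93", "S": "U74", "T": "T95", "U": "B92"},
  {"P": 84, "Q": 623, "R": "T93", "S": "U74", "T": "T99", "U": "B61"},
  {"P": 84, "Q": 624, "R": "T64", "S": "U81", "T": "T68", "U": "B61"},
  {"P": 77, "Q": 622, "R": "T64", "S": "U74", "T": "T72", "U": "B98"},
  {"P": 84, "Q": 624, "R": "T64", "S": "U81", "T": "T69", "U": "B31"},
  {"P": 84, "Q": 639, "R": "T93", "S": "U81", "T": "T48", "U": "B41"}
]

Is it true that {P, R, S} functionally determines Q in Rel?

(P=84, R=T64, S=U74): 1 row → Q = 632 ✓
(P=77, R=T61, S=U74): 1 row → Q = 627 ✓
(P=84, R=T64, S=U81): 3 rows → Q = 624, 624, 624 ✓
(P=84, R=T93, S=U81): 2 rows → Q = 639, 639 ✓
(P=77, R=T64, S=U74): 3 rows → Q = 622, 622, 622 ✓
(P=84, R=T93, S=U91): 2 rows → Q = 627, 627 ✓
(P=81, R=T93, S=U91): 1 row → Q = 637 ✓
(P=84, R=T93, S=U74): 2 rows → Q = 623, 623 ✓
Every {P, R, S} value is associated with a single Q value, so {P, R, S} -> Q holds.

Yes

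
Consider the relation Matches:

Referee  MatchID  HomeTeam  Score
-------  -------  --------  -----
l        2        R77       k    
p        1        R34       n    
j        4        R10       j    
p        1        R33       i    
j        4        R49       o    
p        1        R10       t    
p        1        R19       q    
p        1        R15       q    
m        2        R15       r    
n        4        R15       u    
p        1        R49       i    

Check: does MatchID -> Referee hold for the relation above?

MatchID=2: 2 rows → Referee takes values {l, m} — violation
MatchID=1: 6 rows → Referee = p, p, p, p, p, p ✓
MatchID=4: 3 rows → Referee takes values {j, n} — violation
Two rows agree on MatchID but differ on Referee, so MatchID -> Referee does not hold.

No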